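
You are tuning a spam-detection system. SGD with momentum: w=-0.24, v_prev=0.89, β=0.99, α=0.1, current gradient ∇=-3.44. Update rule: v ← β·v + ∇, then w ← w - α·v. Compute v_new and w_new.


v_new = 0.99·0.89 - 3.44 = 0.8811 - 3.44 = -2.5589
w_new = -0.24 - 0.1·-2.5589 = -0.24 + 0.25589 = 0.01589

v_new=-2.5589, w_new=0.01589


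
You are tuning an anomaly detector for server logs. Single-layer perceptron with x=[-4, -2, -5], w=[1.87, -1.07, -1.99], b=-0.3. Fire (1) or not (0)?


z = (-4)·(1.87) + (-2)·(-1.07) + (-5)·(-1.99) - 0.3
  = 4.31
step(z) = 1 (z≥0)

1


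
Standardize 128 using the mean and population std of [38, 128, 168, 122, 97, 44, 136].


μ = 104.7143, σ = 44.7556
z = (128 - 104.7143)/44.7556 = 0.5203

0.5203


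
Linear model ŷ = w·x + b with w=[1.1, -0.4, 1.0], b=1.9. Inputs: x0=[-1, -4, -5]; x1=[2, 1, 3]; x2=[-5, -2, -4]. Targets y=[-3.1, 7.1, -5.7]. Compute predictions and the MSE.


ŷ0 = (1.1)·(-1) + (-0.4)·(-4) + (1.0)·(-5) + 1.9 = -2.6
ŷ1 = (1.1)·(2) + (-0.4)·(1) + (1.0)·(3) + 1.9 = 6.7
ŷ2 = (1.1)·(-5) + (-0.4)·(-2) + (1.0)·(-4) + 1.9 = -6.8
errors² = [0.25, 0.16, 1.21]
MSE = 1.6200/3 = 0.54

0.54


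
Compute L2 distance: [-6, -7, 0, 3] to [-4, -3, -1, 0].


d = √((-6+ 4)² + (-7+ 3)² + (0+ 1)² + (3-0)²)
  = √(4 + 16 + 1 + 9)
  = √30 = 5.4772

5.4772


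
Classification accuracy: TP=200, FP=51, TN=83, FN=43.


Accuracy = (TP+TN)/(TP+TN+FP+FN)
= (200+83)/(377)
= 283/377 = 75.07%

75.07%


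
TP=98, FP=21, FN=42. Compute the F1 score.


Precision = 98/119 = 0.8235
Recall = 98/140 = 0.7
F1 = 2·P·R/(P+R) = 2·TP/(2·TP+FP+FN) = 196/(196+21+42) = 196/259 = 0.7568

0.7568


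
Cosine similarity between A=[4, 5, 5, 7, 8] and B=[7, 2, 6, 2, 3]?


A·B = 4·7 + 5·2 + 5·6 + 7·2 + 8·3 = 106
‖A‖ = √179 = 13.3791, ‖B‖ = √102 = 10.0995
cos = 106/(√179·√102) = 106/√18258 = 0.7845

0.7845


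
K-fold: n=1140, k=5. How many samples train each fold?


Fold size = 1140/5 = 228
Training per fold = 1140 - 228 = 912

912


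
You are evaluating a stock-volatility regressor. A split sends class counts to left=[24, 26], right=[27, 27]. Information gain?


Parent = [51, 53], H_parent = 0.9997
H_left = 0.9988 (n=50), H_right = 1 (n=54)
H_children = (50/104)·0.9988 + (54/104)·1 = 0.9994
IG = 0.9997 - 0.9994 = 0.0003

0.0003


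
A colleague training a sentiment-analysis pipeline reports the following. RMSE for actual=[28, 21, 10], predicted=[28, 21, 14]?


MSE = 16/3 = 5.3333
RMSE = √(16/3) = 2.3094

2.3094


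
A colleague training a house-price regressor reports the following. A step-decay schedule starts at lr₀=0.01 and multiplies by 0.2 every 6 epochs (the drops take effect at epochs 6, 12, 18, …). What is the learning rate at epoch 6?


n_drops = ⌊6/6⌋ = 1
lr = 0.01·0.2^1 = 0.01·0.2 = 0.002

0.002


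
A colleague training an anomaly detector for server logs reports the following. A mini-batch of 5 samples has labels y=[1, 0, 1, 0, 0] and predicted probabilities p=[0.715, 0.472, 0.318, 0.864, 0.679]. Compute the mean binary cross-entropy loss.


L[0] = -ln(0.715) = 0.3355
L[1] = -ln(1-0.472) = -ln(0.528) = 0.6387
L[2] = -ln(0.318) = 1.1457
L[3] = -ln(1-0.864) = -ln(0.136) = 1.9951
L[4] = -ln(1-0.679) = -ln(0.321) = 1.1363
mean = (0.3355 + 0.6387 + 1.1457 + 1.9951 + 1.1363)/5 = 1.0503

1.0503


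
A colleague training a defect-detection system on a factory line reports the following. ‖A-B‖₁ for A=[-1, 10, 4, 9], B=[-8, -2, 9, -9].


d = |-1+ 8| + |10+ 2| + |4-9| + |9+ 9|
  = 7 + 12 + 5 + 18
  = 42

42


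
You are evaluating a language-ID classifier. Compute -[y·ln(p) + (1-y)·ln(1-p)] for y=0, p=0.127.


BCE = -[y·ln(p) + (1-y)·ln(1-p)]
= -0 - 1·ln(1-0.127)
= -ln(0.873) = 0.1358

0.1358


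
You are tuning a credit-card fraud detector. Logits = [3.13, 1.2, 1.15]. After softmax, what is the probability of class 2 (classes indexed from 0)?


Exponentials: e^3.13=22.874, e^1.2=3.3201, e^1.15=3.1582
Sum = 29.3523
Softmax = [0.7793, 0.1131, 0.1076]
p[2] = 3.1582/29.3523 = 0.1076

0.1076


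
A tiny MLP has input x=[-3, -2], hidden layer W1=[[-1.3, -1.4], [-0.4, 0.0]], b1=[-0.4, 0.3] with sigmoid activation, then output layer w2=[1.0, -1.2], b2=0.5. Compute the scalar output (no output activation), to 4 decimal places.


z1[0] = (-1.3)·(-3) + (-1.4)·(-2) - 0.4 = 6.3
z1[1] = (-0.4)·(-3) + (0.0)·(-2) + 0.3 = 1.5
h = sigmoid(z1) = [0.9982, 0.8176]
output = (1.0)·(0.9982) + (-1.2)·(0.8176) + 0.5 = 0.5171

0.5171


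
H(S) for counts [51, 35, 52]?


Probabilities: [51/138, 35/138, 52/138] ≈ [0.3696, 0.2536, 0.3768]
H = -((51/138)·log₂(51/138) + (35/138)·log₂(35/138) + (52/138)·log₂(52/138))
  = 1.5633 bits

1.5633 bits


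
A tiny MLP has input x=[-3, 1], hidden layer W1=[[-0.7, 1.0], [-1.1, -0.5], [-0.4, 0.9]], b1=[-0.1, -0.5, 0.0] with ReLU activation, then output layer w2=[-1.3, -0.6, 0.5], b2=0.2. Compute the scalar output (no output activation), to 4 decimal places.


z1[0] = (-0.7)·(-3) + (1.0)·(1) - 0.1 = 3.0
z1[1] = (-1.1)·(-3) + (-0.5)·(1) - 0.5 = 2.3
z1[2] = (-0.4)·(-3) + (0.9)·(1) + 0.0 = 2.1
h = ReLU(z1) = [3.0, 2.3, 2.1]
output = (-1.3)·(3.0) + (-0.6)·(2.3) + (0.5)·(2.1) + 0.2 = -4.03

-4.03


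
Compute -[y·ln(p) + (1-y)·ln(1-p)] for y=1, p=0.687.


BCE = -[y·ln(p) + (1-y)·ln(1-p)]
= -1·ln(0.687) - 0
= -ln(0.687) = 0.3754

0.3754


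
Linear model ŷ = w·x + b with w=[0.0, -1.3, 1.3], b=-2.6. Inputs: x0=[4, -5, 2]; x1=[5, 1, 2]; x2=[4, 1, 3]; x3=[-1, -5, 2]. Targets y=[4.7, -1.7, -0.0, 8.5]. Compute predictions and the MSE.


ŷ0 = (0.0)·(4) + (-1.3)·(-5) + (1.3)·(2) - 2.6 = 6.5
ŷ1 = (0.0)·(5) + (-1.3)·(1) + (1.3)·(2) - 2.6 = -1.3
ŷ2 = (0.0)·(4) + (-1.3)·(1) + (1.3)·(3) - 2.6 = 0.0
ŷ3 = (0.0)·(-1) + (-1.3)·(-5) + (1.3)·(2) - 2.6 = 6.5
errors² = [3.24, 0.16, 0.0, 4.0]
MSE = 7.4000/4 = 1.85

1.85


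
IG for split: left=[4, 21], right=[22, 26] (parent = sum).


Parent = [26, 47], H_parent = 0.9395
H_left = 0.6343 (n=25), H_right = 0.995 (n=48)
H_children = (25/73)·0.6343 + (48/73)·0.995 = 0.8715
IG = 0.9395 - 0.8715 = 0.068

0.068


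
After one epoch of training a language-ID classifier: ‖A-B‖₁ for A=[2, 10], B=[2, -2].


d = |2-2| + |10+ 2|
  = 0 + 12
  = 12

12


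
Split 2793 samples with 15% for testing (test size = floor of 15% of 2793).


Test = ⌊2793·15/100⌋ = 418
Train = 2793 - 418 = 2375

Train: 2375, Test: 418


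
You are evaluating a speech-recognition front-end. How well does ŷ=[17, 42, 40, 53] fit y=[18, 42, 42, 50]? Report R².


ȳ = 38
SS_res = Σ(y-ŷ)² = 14
SS_tot = Σ(y-ȳ)² = 576
R² = 1 - SS_res/SS_tot = 1 - 0.0243 = 0.9757

0.9757


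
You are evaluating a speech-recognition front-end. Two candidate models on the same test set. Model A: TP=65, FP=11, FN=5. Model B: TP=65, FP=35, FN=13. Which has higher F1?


Model A: P=65/76=0.8553, R=65/70=0.9286, F1=2PR/(P+R)=2TP/(2TP+FP+FN)=130/146=0.8904
Model B: P=65/100=0.65, R=65/78=0.8333, F1=2PR/(P+R)=2TP/(2TP+FP+FN)=130/178=0.7303
0.8904 > 0.7303 → Model A

Model A


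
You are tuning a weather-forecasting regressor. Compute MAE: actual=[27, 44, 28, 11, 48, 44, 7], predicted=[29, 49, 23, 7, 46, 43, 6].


Absolute errors: |27-29|=2, |44-49|=5, |28-23|=5, |11-7|=4, |48-46|=2, |44-43|=1, |7-6|=1
Sum = 20
MAE = 20/7 = 20/7

20/7


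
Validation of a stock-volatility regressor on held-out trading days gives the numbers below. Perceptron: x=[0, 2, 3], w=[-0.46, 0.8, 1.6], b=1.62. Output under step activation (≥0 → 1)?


z = (0)·(-0.46) + (2)·(0.8) + (3)·(1.6) + 1.62
  = 8.02
step(z) = 1 (z≥0)

1


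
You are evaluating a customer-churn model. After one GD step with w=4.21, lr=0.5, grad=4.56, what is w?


w_new = w - α·∇
= 4.21 - 0.5·4.56
= 4.21 - 2.28
= 1.93

1.93


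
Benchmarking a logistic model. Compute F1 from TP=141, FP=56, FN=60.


Precision = 141/197 = 0.7157
Recall = 141/201 = 0.7015
F1 = 2·P·R/(P+R) = 2·TP/(2·TP+FP+FN) = 282/(282+56+60) = 282/398 = 0.7085

0.7085


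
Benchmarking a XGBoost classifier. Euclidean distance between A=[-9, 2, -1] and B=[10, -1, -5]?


d = √((-9-10)² + (2+ 1)² + (-1+ 5)²)
  = √(361 + 9 + 16)
  = √386 = 19.6469

19.6469


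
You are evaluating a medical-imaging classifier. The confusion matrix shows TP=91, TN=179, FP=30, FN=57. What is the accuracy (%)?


Accuracy = (TP+TN)/(TP+TN+FP+FN)
= (91+179)/(357)
= 270/357 = 75.63%

75.63%


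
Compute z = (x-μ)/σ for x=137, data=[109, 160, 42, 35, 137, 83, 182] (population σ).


μ = 106.8571, σ = 52.5396
z = (137 - 106.8571)/52.5396 = 0.5737

0.5737


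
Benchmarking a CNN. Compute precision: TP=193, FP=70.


Precision = TP/(TP+FP)
= 193/(193+70)
= 193/263 = 73.38%

73.38%


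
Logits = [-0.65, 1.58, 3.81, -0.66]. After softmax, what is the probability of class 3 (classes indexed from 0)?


Exponentials: e^-0.65=0.522, e^1.58=4.855, e^3.81=45.1504, e^-0.66=0.5169
Sum = 51.0443
Softmax = [0.0102, 0.0951, 0.8845, 0.0101]
p[3] = 0.5169/51.0443 = 0.0101

0.0101


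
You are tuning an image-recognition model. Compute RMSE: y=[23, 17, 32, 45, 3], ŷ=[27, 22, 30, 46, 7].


MSE = 62/5 = 12.4
RMSE = √(62/5) = 3.5214

3.5214


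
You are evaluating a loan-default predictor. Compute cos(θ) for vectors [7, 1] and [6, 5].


A·B = 7·6 + 1·5 = 47
‖A‖ = √50 = 7.0711, ‖B‖ = √61 = 7.8102
cos = 47/(√50·√61) = 47/√3050 = 0.851

0.851


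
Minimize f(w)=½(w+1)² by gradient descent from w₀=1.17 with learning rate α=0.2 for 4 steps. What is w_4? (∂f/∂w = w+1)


step 1: grad = 1.17+1 = 2.17; w = 1.17 - 0.2·(2.17) = 0.736
step 2: grad = 0.736+1 = 1.736; w = 0.736 - 0.2·(1.736) = 0.3888
step 3: grad = 0.3888+1 = 1.3888; w = 0.3888 - 0.2·(1.3888) = 0.11104
step 4: grad = 0.11104+1 = 1.11104; w = 0.11104 - 0.2·(1.11104) = -0.111168

-0.111168


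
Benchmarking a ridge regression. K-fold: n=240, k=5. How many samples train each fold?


Fold size = 240/5 = 48
Training per fold = 240 - 48 = 192

192


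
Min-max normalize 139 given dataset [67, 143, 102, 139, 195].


min=67, max=195
(139-67)/(195-67) = 72/128 = 0.5625

0.5625


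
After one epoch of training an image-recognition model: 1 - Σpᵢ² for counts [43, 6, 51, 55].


Probabilities: [43/155, 6/155, 51/155, 55/155] ≈ [0.2774, 0.0387, 0.329, 0.3548]
Σpᵢ² = (1849 + 36 + 2601 + 3025)/155² = 7511/24025
Gini = 1 - Σpᵢ² = 1 - 7511/24025 = 0.6874

0.6874


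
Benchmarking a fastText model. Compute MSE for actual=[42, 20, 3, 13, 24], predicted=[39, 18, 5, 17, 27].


Squared errors: (42-39)²=9, (20-18)²=4, (3-5)²=4, (13-17)²=16, (24-27)²=9
Sum = 42
MSE = 42/5 = 42/5

42/5


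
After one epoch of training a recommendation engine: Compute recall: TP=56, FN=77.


Recall = TP/(TP+FN)
= 56/(56+77)
= 56/133 = 42.11%

42.11%


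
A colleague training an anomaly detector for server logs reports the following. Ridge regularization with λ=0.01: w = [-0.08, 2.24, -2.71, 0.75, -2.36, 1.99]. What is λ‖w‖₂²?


‖w‖₂² = (-0.08)² + (2.24)² + (-2.71)² + (0.75)² + (-2.36)² + (1.99)²
     = 0.0064 + 5.0176 + 7.3441 + 0.5625 + 5.5696 + 3.9601
     = 22.4603
λ·‖w‖₂² = 0.01·22.4603 = 0.224603

0.224603


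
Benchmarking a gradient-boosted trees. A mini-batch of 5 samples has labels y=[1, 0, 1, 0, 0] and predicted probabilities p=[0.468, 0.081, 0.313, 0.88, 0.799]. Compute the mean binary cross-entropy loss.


L[0] = -ln(0.468) = 0.7593
L[1] = -ln(1-0.081) = -ln(0.919) = 0.0845
L[2] = -ln(0.313) = 1.1616
L[3] = -ln(1-0.88) = -ln(0.12) = 2.1203
L[4] = -ln(1-0.799) = -ln(0.201) = 1.6045
mean = (0.7593 + 0.0845 + 1.1616 + 2.1203 + 1.6045)/5 = 1.146

1.146


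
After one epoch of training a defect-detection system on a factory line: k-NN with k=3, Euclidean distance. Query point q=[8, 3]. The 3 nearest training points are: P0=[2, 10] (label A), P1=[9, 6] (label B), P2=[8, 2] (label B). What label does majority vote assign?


d(q,P0) = 9.2195  (label A)
d(q,P1) = 3.1623  (label B)
d(q,P2) = 1.0  (label B)
Votes: A=1, B=2
Majority → B

B


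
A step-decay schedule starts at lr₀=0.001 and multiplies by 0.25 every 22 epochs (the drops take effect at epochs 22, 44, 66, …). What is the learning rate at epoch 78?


n_drops = ⌊78/22⌋ = 3
lr = 0.001·0.25^3 = 0.001·0.015625 = 0.000015625

0.000015625


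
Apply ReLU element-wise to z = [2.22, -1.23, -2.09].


ReLU(2.22) = max(0, 2.22) = 2.22
ReLU(-1.23) = max(0, -1.23) = 0.0
ReLU(-2.09) = max(0, -2.09) = 0.0
result = [2.22, 0.0, 0.0]

[2.22, 0.0, 0.0]


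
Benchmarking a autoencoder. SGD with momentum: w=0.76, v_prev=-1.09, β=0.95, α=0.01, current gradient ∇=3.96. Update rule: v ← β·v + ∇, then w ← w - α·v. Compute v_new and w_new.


v_new = 0.95·-1.09 + 3.96 = -1.0355 + 3.96 = 2.9245
w_new = 0.76 - 0.01·2.9245 = 0.76 - 0.029245 = 0.730755

v_new=2.9245, w_new=0.730755


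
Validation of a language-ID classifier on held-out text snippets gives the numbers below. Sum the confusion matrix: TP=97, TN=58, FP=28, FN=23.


Total = TP + TN + FP + FN
= 97 + 58 + 28 + 23
= 206
(Predicted positive: 125, predicted negative: 81)

206


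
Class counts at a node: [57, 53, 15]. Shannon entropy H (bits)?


Probabilities: [57/125, 53/125, 15/125] ≈ [0.456, 0.424, 0.12]
H = -((57/125)·log₂(57/125) + (53/125)·log₂(53/125) + (15/125)·log₂(15/125))
  = 1.4085 bits

1.4085 bits


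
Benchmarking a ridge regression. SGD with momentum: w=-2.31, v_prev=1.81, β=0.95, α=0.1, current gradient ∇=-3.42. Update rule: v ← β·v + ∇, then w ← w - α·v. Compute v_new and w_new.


v_new = 0.95·1.81 - 3.42 = 1.7195 - 3.42 = -1.7005
w_new = -2.31 - 0.1·-1.7005 = -2.31 + 0.17005 = -2.13995

v_new=-1.7005, w_new=-2.13995


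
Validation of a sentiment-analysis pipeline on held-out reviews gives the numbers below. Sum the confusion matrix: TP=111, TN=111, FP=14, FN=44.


Total = TP + TN + FP + FN
= 111 + 111 + 14 + 44
= 280
(Predicted positive: 125, predicted negative: 155)

280


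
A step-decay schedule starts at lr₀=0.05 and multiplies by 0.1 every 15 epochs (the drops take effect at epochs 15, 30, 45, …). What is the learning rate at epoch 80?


n_drops = ⌊80/15⌋ = 5
lr = 0.05·0.1^5 = 0.05·0.00001 = 0.0000005

0.0000005


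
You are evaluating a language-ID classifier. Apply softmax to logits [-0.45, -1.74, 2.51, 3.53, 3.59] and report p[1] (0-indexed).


Exponentials: e^-0.45=0.6376, e^-1.74=0.1755, e^2.51=12.3049, e^3.53=34.124, e^3.59=36.2341
Sum = 83.4761
Softmax = [0.0076, 0.0021, 0.1474, 0.4088, 0.4341]
p[1] = 0.1755/83.4761 = 0.0021

0.0021


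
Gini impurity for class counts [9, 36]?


Probabilities: [9/45, 36/45] ≈ [0.2, 0.8]
Σpᵢ² = (81 + 1296)/45² = 1377/2025
Gini = 1 - Σpᵢ² = 1 - 1377/2025 = 0.32

0.32


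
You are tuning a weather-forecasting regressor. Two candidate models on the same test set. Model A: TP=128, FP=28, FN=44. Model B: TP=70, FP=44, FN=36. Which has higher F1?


Model A: P=128/156=0.8205, R=128/172=0.7442, F1=2PR/(P+R)=2TP/(2TP+FP+FN)=256/328=0.7805
Model B: P=70/114=0.614, R=70/106=0.6604, F1=2PR/(P+R)=2TP/(2TP+FP+FN)=140/220=0.6364
0.7805 > 0.6364 → Model A

Model A


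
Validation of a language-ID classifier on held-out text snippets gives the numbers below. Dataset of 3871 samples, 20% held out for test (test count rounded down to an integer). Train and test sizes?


Test = ⌊3871·20/100⌋ = 774
Train = 3871 - 774 = 3097

Train: 3097, Test: 774


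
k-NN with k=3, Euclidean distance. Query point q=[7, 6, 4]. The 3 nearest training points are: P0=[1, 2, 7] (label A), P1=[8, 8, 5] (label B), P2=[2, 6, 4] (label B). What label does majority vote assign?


d(q,P0) = 7.8102  (label A)
d(q,P1) = 2.4495  (label B)
d(q,P2) = 5.0  (label B)
Votes: A=1, B=2
Majority → B

B


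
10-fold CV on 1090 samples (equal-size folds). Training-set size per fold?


Fold size = 1090/10 = 109
Training per fold = 1090 - 109 = 981

981


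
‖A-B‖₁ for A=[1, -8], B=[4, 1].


d = |1-4| + |-8-1|
  = 3 + 9
  = 12

12


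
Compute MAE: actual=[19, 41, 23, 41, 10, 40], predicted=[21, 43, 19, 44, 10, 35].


Absolute errors: |19-21|=2, |41-43|=2, |23-19|=4, |41-44|=3, |10-10|=0, |40-35|=5
Sum = 16
MAE = 16/6 = 8/3

8/3


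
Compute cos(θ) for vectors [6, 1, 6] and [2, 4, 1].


A·B = 6·2 + 1·4 + 6·1 = 22
‖A‖ = √73 = 8.544, ‖B‖ = √21 = 4.5826
cos = 22/(√73·√21) = 22/√1533 = 0.5619

0.5619


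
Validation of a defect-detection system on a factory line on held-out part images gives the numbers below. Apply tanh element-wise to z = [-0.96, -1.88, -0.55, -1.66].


tanh(-0.96) = -0.7443
tanh(-1.88) = -0.9545
tanh(-0.55) = -0.5005
tanh(-1.66) = -0.9302
result = [-0.7443, -0.9545, -0.5005, -0.9302]

[-0.7443, -0.9545, -0.5005, -0.9302]


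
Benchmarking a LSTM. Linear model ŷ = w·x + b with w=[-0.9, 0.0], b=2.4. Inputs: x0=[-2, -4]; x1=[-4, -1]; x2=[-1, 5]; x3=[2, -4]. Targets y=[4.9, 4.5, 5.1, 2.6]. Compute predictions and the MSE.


ŷ0 = (-0.9)·(-2) + (0.0)·(-4) + 2.4 = 4.2
ŷ1 = (-0.9)·(-4) + (0.0)·(-1) + 2.4 = 6.0
ŷ2 = (-0.9)·(-1) + (0.0)·(5) + 2.4 = 3.3
ŷ3 = (-0.9)·(2) + (0.0)·(-4) + 2.4 = 0.6
errors² = [0.49, 2.25, 3.24, 4.0]
MSE = 9.9800/4 = 2.495

2.495


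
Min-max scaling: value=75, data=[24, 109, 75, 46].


min=24, max=109
(75-24)/(109-24) = 51/85 = 0.6

0.6


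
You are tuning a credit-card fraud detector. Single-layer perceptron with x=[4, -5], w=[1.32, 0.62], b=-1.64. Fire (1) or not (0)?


z = (4)·(1.32) + (-5)·(0.62) - 1.64
  = 0.54
step(z) = 1 (z≥0)

1


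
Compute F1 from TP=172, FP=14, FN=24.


Precision = 172/186 = 0.9247
Recall = 172/196 = 0.8776
F1 = 2·P·R/(P+R) = 2·TP/(2·TP+FP+FN) = 344/(344+14+24) = 344/382 = 0.9005

0.9005


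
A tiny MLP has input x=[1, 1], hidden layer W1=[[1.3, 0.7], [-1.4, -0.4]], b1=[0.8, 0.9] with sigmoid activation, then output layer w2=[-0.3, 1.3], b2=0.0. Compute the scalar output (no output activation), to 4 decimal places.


z1[0] = (1.3)·(1) + (0.7)·(1) + 0.8 = 2.8
z1[1] = (-1.4)·(1) + (-0.4)·(1) + 0.9 = -0.9
h = sigmoid(z1) = [0.9427, 0.2891]
output = (-0.3)·(0.9427) + (1.3)·(0.2891) + 0.0 = 0.093

0.093


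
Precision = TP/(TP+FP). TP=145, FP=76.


Precision = TP/(TP+FP)
= 145/(145+76)
= 145/221 = 65.61%

65.61%


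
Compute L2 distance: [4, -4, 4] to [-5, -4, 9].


d = √((4+ 5)² + (-4+ 4)² + (4-9)²)
  = √(81 + 0 + 25)
  = √106 = 10.2956

10.2956


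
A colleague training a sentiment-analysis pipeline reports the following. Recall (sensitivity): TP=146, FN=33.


Recall = TP/(TP+FN)
= 146/(146+33)
= 146/179 = 81.56%

81.56%


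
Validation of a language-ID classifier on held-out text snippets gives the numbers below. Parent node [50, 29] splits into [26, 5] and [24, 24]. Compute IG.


Parent = [50, 29], H_parent = 0.9484
H_left = 0.6374 (n=31), H_right = 1 (n=48)
H_children = (31/79)·0.6374 + (48/79)·1 = 0.8577
IG = 0.9484 - 0.8577 = 0.0907

0.0907


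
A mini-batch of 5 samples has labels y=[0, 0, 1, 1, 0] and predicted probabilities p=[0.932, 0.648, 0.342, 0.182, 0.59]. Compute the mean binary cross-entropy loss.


L[0] = -ln(1-0.932) = -ln(0.068) = 2.6882
L[1] = -ln(1-0.648) = -ln(0.352) = 1.0441
L[2] = -ln(0.342) = 1.0729
L[3] = -ln(0.182) = 1.7037
L[4] = -ln(1-0.59) = -ln(0.41) = 0.8916
mean = (2.6882 + 1.0441 + 1.0729 + 1.7037 + 0.8916)/5 = 1.4801

1.4801


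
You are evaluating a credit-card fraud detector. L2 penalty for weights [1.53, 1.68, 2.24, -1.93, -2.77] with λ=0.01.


‖w‖₂² = (1.53)² + (1.68)² + (2.24)² + (-1.93)² + (-2.77)²
     = 2.3409 + 2.8224 + 5.0176 + 3.7249 + 7.6729
     = 21.5787
λ·‖w‖₂² = 0.01·21.5787 = 0.215787

0.215787


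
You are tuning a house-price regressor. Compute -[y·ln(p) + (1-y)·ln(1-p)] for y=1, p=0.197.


BCE = -[y·ln(p) + (1-y)·ln(1-p)]
= -1·ln(0.197) - 0
= -ln(0.197) = 1.6246

1.6246


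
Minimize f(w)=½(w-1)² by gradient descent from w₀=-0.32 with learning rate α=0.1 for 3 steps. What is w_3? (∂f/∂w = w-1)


step 1: grad = -0.32-1 = -1.32; w = -0.32 - 0.1·(-1.32) = -0.188
step 2: grad = -0.188-1 = -1.188; w = -0.188 - 0.1·(-1.188) = -0.0692
step 3: grad = -0.0692-1 = -1.0692; w = -0.0692 - 0.1·(-1.0692) = 0.03772

0.03772


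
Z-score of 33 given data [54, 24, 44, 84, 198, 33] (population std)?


μ = 72.8333, σ = 59.0887
z = (33 - 72.8333)/59.0887 = -0.6741

-0.6741


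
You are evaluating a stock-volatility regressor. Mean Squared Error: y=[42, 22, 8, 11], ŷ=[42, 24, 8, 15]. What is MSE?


Squared errors: (42-42)²=0, (22-24)²=4, (8-8)²=0, (11-15)²=16
Sum = 20
MSE = 20/4 = 5

5


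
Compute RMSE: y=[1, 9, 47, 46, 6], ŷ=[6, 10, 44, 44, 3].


MSE = 48/5 = 9.6
RMSE = √(48/5) = 3.0984

3.0984


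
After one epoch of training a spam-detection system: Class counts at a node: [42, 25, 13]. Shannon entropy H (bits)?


Probabilities: [42/80, 25/80, 13/80] ≈ [0.525, 0.3125, 0.1625]
H = -((42/80)·log₂(42/80) + (25/80)·log₂(25/80) + (13/80)·log₂(13/80))
  = 1.4384 bits

1.4384 bits


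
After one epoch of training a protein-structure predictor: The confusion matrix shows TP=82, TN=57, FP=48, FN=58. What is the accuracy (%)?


Accuracy = (TP+TN)/(TP+TN+FP+FN)
= (82+57)/(245)
= 139/245 = 56.73%

56.73%


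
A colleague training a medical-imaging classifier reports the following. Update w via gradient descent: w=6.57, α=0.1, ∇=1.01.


w_new = w - α·∇
= 6.57 - 0.1·1.01
= 6.57 - 0.101
= 6.469

6.469


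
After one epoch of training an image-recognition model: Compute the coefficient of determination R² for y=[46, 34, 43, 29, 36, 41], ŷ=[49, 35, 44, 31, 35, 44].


ȳ = 38.1667
SS_res = Σ(y-ŷ)² = 25
SS_tot = Σ(y-ȳ)² = 198.83
R² = 1 - SS_res/SS_tot = 1 - 0.1257 = 0.8743

0.8743


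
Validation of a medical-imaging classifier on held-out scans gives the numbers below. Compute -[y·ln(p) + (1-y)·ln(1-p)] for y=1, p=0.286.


BCE = -[y·ln(p) + (1-y)·ln(1-p)]
= -1·ln(0.286) - 0
= -ln(0.286) = 1.2518

1.2518


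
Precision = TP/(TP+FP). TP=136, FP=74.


Precision = TP/(TP+FP)
= 136/(136+74)
= 136/210 = 64.76%

64.76%


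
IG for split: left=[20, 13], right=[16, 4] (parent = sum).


Parent = [36, 17], H_parent = 0.9052
H_left = 0.9673 (n=33), H_right = 0.7219 (n=20)
H_children = (33/53)·0.9673 + (20/53)·0.7219 = 0.8747
IG = 0.9052 - 0.8747 = 0.0305

0.0305


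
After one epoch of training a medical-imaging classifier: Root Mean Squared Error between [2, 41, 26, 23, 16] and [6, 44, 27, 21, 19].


MSE = 39/5 = 7.8
RMSE = √(39/5) = 2.7928

2.7928


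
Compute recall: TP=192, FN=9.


Recall = TP/(TP+FN)
= 192/(192+9)
= 192/201 = 95.52%

95.52%


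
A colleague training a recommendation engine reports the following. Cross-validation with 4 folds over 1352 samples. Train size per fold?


Fold size = 1352/4 = 338
Training per fold = 1352 - 338 = 1014

1014


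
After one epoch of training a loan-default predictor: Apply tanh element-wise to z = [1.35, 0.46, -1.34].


tanh(1.35) = 0.8741
tanh(0.46) = 0.4301
tanh(-1.34) = -0.8717
result = [0.8741, 0.4301, -0.8717]

[0.8741, 0.4301, -0.8717]


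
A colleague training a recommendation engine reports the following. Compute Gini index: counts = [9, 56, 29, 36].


Probabilities: [9/130, 56/130, 29/130, 36/130] ≈ [0.0692, 0.4308, 0.2231, 0.2769]
Σpᵢ² = (81 + 3136 + 841 + 1296)/130² = 5354/16900
Gini = 1 - Σpᵢ² = 1 - 5354/16900 = 0.6832

0.6832


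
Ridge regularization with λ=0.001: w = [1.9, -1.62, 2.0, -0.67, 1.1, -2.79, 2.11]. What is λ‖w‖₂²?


‖w‖₂² = (1.9)² + (-1.62)² + (2.0)² + (-0.67)² + (1.1)² + (-2.79)² + (2.11)²
     = 3.61 + 2.6244 + 4 + 0.4489 + 1.21 + 7.7841 + 4.4521
     = 24.1295
λ·‖w‖₂² = 0.001·24.1295 = 0.02413

0.02413


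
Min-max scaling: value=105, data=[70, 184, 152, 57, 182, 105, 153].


min=57, max=184
(105-57)/(184-57) = 48/127 = 0.378

0.378


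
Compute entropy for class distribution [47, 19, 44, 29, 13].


Probabilities: [47/152, 19/152, 44/152, 29/152, 13/152] ≈ [0.3092, 0.125, 0.2895, 0.1908, 0.0855]
H = -((47/152)·log₂(47/152) + (19/152)·log₂(19/152) + (44/152)·log₂(44/152) + (29/152)·log₂(29/152) + (13/152)·log₂(13/152))
  = 2.1757 bits

2.1757 bits


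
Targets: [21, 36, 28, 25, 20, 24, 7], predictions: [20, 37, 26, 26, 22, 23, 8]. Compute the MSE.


Squared errors: (21-20)²=1, (36-37)²=1, (28-26)²=4, (25-26)²=1, (20-22)²=4, (24-23)²=1, (7-8)²=1
Sum = 13
MSE = 13/7 = 13/7

13/7


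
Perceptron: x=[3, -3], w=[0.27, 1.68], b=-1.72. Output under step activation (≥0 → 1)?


z = (3)·(0.27) + (-3)·(1.68) - 1.72
  = -5.95
step(z) = 0 (z<0)

0


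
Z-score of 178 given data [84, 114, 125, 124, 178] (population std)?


μ = 125, σ = 30.371
z = (178 - 125)/30.371 = 1.7451

1.7451


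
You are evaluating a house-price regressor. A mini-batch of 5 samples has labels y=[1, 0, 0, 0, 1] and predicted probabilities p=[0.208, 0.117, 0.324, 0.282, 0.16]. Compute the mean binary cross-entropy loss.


L[0] = -ln(0.208) = 1.5702
L[1] = -ln(1-0.117) = -ln(0.883) = 0.1244
L[2] = -ln(1-0.324) = -ln(0.676) = 0.3916
L[3] = -ln(1-0.282) = -ln(0.718) = 0.3313
L[4] = -ln(0.16) = 1.8326
mean = (1.5702 + 0.1244 + 0.3916 + 0.3313 + 1.8326)/5 = 0.85

0.85


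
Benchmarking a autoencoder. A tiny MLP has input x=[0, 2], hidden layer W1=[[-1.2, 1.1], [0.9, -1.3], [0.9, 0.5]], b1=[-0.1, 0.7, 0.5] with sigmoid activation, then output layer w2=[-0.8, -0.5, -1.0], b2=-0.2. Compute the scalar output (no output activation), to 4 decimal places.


z1[0] = (-1.2)·(0) + (1.1)·(2) - 0.1 = 2.1
z1[1] = (0.9)·(0) + (-1.3)·(2) + 0.7 = -1.9
z1[2] = (0.9)·(0) + (0.5)·(2) + 0.5 = 1.5
h = sigmoid(z1) = [0.8909, 0.1301, 0.8176]
output = (-0.8)·(0.8909) + (-0.5)·(0.1301) + (-1.0)·(0.8176) - 0.2 = -1.7954

-1.7954


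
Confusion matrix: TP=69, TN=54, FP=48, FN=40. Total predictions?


Total = TP + TN + FP + FN
= 69 + 54 + 48 + 40
= 211
(Predicted positive: 117, predicted negative: 94)

211


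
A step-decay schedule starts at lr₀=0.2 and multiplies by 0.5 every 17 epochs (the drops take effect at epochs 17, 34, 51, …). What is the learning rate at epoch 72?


n_drops = ⌊72/17⌋ = 4
lr = 0.2·0.5^4 = 0.2·0.0625 = 0.0125

0.0125


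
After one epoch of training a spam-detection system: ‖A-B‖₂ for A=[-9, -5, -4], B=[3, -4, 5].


d = √((-9-3)² + (-5+ 4)² + (-4-5)²)
  = √(144 + 1 + 81)
  = √226 = 15.0333

15.0333


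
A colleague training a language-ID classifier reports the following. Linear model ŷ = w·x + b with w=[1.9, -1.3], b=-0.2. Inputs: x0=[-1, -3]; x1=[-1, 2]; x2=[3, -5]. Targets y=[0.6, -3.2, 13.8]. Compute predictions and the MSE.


ŷ0 = (1.9)·(-1) + (-1.3)·(-3) - 0.2 = 1.8
ŷ1 = (1.9)·(-1) + (-1.3)·(2) - 0.2 = -4.7
ŷ2 = (1.9)·(3) + (-1.3)·(-5) - 0.2 = 12.0
errors² = [1.44, 2.25, 3.24]
MSE = 6.9300/3 = 2.31

2.31


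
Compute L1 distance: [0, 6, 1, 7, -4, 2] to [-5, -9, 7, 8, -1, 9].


d = |0+ 5| + |6+ 9| + |1-7| + |7-8| + |-4+ 1| + |2-9|
  = 5 + 15 + 6 + 1 + 3 + 7
  = 37

37


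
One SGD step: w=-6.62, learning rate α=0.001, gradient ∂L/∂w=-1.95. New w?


w_new = w - α·∇
= -6.62 - 0.001·-1.95
= -6.62 + 0.00195
= -6.61805

-6.61805


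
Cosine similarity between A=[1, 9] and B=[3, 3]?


A·B = 1·3 + 9·3 = 30
‖A‖ = √82 = 9.0554, ‖B‖ = √18 = 4.2426
cos = 30/(√82·√18) = 30/√1476 = 0.7809

0.7809


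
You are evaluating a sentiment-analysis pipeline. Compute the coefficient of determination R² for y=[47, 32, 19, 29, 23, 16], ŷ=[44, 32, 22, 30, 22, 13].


ȳ = 27.6667
SS_res = Σ(y-ŷ)² = 29
SS_tot = Σ(y-ȳ)² = 627.33
R² = 1 - SS_res/SS_tot = 1 - 0.0462 = 0.9538

0.9538


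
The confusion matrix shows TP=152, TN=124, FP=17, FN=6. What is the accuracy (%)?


Accuracy = (TP+TN)/(TP+TN+FP+FN)
= (152+124)/(299)
= 276/299 = 92.31%

92.31%


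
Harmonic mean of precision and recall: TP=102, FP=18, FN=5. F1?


Precision = 102/120 = 0.85
Recall = 102/107 = 0.9533
F1 = 2·P·R/(P+R) = 2·TP/(2·TP+FP+FN) = 204/(204+18+5) = 204/227 = 0.8987

0.8987


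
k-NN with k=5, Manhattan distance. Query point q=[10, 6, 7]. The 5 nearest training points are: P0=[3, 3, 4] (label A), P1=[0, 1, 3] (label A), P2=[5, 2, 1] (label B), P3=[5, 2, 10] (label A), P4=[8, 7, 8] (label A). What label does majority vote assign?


d(q,P0) = 13  (label A)
d(q,P1) = 19  (label A)
d(q,P2) = 15  (label B)
d(q,P3) = 12  (label A)
d(q,P4) = 4  (label A)
Votes: A=4, B=1
Majority → A

A


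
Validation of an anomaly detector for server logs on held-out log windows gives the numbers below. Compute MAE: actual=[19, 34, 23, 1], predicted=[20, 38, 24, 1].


Absolute errors: |19-20|=1, |34-38|=4, |23-24|=1, |1-1|=0
Sum = 6
MAE = 6/4 = 3/2

3/2


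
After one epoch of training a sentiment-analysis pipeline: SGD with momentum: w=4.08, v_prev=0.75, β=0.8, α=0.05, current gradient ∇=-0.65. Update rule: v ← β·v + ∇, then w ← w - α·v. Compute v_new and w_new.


v_new = 0.8·0.75 - 0.65 = 0.6 - 0.65 = -0.05
w_new = 4.08 - 0.05·-0.05 = 4.08 + 0.0025 = 4.0825

v_new=-0.05, w_new=4.0825


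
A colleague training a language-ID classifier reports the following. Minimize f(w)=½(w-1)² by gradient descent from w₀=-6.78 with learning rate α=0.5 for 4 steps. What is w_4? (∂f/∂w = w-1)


step 1: grad = -6.78-1 = -7.78; w = -6.78 - 0.5·(-7.78) = -2.89
step 2: grad = -2.89-1 = -3.89; w = -2.89 - 0.5·(-3.89) = -0.945
step 3: grad = -0.945-1 = -1.945; w = -0.945 - 0.5·(-1.945) = 0.0275
step 4: grad = 0.0275-1 = -0.9725; w = 0.0275 - 0.5·(-0.9725) = 0.51375

0.51375


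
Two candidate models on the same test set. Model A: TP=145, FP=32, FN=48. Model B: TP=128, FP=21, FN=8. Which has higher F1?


Model A: P=145/177=0.8192, R=145/193=0.7513, F1=2PR/(P+R)=2TP/(2TP+FP+FN)=290/370=0.7838
Model B: P=128/149=0.8591, R=128/136=0.9412, F1=2PR/(P+R)=2TP/(2TP+FP+FN)=256/285=0.8982
0.7838 < 0.8982 → Model B

Model B


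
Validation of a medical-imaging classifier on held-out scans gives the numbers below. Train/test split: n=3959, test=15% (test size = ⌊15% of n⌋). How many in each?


Test = ⌊3959·15/100⌋ = 593
Train = 3959 - 593 = 3366

Train: 3366, Test: 593


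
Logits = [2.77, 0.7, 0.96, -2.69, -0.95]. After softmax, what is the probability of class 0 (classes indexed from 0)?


Exponentials: e^2.77=15.9586, e^0.7=2.0138, e^0.96=2.6117, e^-2.69=0.0679, e^-0.95=0.3867
Sum = 21.0387
Softmax = [0.7585, 0.0957, 0.1241, 0.0032, 0.0184]
p[0] = 15.9586/21.0387 = 0.7585

0.7585


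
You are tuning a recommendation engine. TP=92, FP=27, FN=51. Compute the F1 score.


Precision = 92/119 = 0.7731
Recall = 92/143 = 0.6434
F1 = 2·P·R/(P+R) = 2·TP/(2·TP+FP+FN) = 184/(184+27+51) = 184/262 = 0.7023

0.7023


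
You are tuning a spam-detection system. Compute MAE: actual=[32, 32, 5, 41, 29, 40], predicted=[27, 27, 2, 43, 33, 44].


Absolute errors: |32-27|=5, |32-27|=5, |5-2|=3, |41-43|=2, |29-33|=4, |40-44|=4
Sum = 23
MAE = 23/6 = 23/6

23/6


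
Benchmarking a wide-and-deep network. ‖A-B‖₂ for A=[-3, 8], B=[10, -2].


d = √((-3-10)² + (8+ 2)²)
  = √(169 + 100)
  = √269 = 16.4012

16.4012


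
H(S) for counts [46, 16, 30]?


Probabilities: [46/92, 16/92, 30/92] ≈ [0.5, 0.1739, 0.3261]
H = -((46/92)·log₂(46/92) + (16/92)·log₂(16/92) + (30/92)·log₂(30/92))
  = 1.4661 bits

1.4661 bits


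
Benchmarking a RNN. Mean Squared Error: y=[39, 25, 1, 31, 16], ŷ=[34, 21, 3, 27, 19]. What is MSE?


Squared errors: (39-34)²=25, (25-21)²=16, (1-3)²=4, (31-27)²=16, (16-19)²=9
Sum = 70
MSE = 70/5 = 14

14


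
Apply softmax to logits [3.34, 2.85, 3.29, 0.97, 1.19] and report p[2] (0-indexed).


Exponentials: e^3.34=28.2191, e^2.85=17.2878, e^3.29=26.8429, e^0.97=2.6379, e^1.19=3.2871
Sum = 78.2748
Softmax = [0.3605, 0.2209, 0.3429, 0.0337, 0.042]
p[2] = 26.8429/78.2748 = 0.3429

0.3429


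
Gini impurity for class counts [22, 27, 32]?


Probabilities: [22/81, 27/81, 32/81] ≈ [0.2716, 0.3333, 0.3951]
Σpᵢ² = (484 + 729 + 1024)/81² = 2237/6561
Gini = 1 - Σpᵢ² = 1 - 2237/6561 = 0.659

0.659


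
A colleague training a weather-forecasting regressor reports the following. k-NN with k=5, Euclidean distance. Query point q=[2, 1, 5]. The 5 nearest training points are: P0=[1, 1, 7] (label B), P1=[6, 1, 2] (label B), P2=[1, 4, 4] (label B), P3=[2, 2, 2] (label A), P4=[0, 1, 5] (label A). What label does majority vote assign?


d(q,P0) = 2.2361  (label B)
d(q,P1) = 5.0  (label B)
d(q,P2) = 3.3166  (label B)
d(q,P3) = 3.1623  (label A)
d(q,P4) = 2.0  (label A)
Votes: A=2, B=3
Majority → B

B


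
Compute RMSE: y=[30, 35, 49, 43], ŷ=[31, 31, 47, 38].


MSE = 46/4 = 11.5
RMSE = √(46/4) = 3.3912

3.3912


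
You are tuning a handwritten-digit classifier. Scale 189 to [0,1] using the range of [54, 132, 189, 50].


min=50, max=189
(189-50)/(189-50) = 139/139 = 1.0

1.0


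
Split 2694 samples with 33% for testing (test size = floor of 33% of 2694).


Test = ⌊2694·33/100⌋ = 889
Train = 2694 - 889 = 1805

Train: 1805, Test: 889


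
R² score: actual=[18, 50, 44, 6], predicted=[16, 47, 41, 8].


ȳ = 29.5
SS_res = Σ(y-ŷ)² = 26
SS_tot = Σ(y-ȳ)² = 1315
R² = 1 - SS_res/SS_tot = 1 - 0.0198 = 0.9802

0.9802


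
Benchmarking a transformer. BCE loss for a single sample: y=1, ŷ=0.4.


BCE = -[y·ln(p) + (1-y)·ln(1-p)]
= -1·ln(0.4) - 0
= -ln(0.4) = 0.9163

0.9163


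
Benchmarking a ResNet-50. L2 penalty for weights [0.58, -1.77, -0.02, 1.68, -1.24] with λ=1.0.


‖w‖₂² = (0.58)² + (-1.77)² + (-0.02)² + (1.68)² + (-1.24)²
     = 0.3364 + 3.1329 + 0.0004 + 2.8224 + 1.5376
     = 7.8297
λ·‖w‖₂² = 1.0·7.8297 = 7.8297

7.8297


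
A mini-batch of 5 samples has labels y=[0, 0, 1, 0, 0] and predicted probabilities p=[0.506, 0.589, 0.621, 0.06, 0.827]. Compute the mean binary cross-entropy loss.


L[0] = -ln(1-0.506) = -ln(0.494) = 0.7052
L[1] = -ln(1-0.589) = -ln(0.411) = 0.8892
L[2] = -ln(0.621) = 0.4764
L[3] = -ln(1-0.06) = -ln(0.94) = 0.0619
L[4] = -ln(1-0.827) = -ln(0.173) = 1.7545
mean = (0.7052 + 0.8892 + 0.4764 + 0.0619 + 1.7545)/5 = 0.7774

0.7774


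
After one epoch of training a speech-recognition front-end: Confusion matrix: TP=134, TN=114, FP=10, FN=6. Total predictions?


Total = TP + TN + FP + FN
= 134 + 114 + 10 + 6
= 264
(Predicted positive: 144, predicted negative: 120)

264


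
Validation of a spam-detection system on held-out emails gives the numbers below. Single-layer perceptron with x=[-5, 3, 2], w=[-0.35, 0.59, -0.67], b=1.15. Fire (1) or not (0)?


z = (-5)·(-0.35) + (3)·(0.59) + (2)·(-0.67) + 1.15
  = 3.33
step(z) = 1 (z≥0)

1


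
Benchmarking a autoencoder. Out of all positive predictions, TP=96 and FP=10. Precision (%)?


Precision = TP/(TP+FP)
= 96/(96+10)
= 96/106 = 90.57%

90.57%


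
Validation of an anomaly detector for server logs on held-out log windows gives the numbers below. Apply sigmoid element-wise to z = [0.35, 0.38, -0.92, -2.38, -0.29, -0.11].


σ(0.35) = 1/(1+e^-0.35) = 0.5866
σ(0.38) = 1/(1+e^-0.38) = 0.5939
σ(-0.92) = 1/(1+e^0.92) = 0.285
σ(-2.38) = 1/(1+e^2.38) = 0.0847
σ(-0.29) = 1/(1+e^0.29) = 0.428
σ(-0.11) = 1/(1+e^0.11) = 0.4725
result = [0.5866, 0.5939, 0.285, 0.0847, 0.428, 0.4725]

[0.5866, 0.5939, 0.285, 0.0847, 0.428, 0.4725]


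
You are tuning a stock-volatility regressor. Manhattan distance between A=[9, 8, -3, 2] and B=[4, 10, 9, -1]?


d = |9-4| + |8-10| + |-3-9| + |2+ 1|
  = 5 + 2 + 12 + 3
  = 22

22


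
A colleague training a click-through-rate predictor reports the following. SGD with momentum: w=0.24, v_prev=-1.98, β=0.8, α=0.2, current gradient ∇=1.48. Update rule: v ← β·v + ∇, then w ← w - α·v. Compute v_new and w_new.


v_new = 0.8·-1.98 + 1.48 = -1.584 + 1.48 = -0.104
w_new = 0.24 - 0.2·-0.104 = 0.24 + 0.0208 = 0.2608

v_new=-0.104, w_new=0.2608


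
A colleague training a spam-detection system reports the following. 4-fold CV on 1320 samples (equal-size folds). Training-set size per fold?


Fold size = 1320/4 = 330
Training per fold = 1320 - 330 = 990

990


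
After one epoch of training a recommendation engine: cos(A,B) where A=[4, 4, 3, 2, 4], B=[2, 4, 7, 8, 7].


A·B = 4·2 + 4·4 + 3·7 + 2·8 + 4·7 = 89
‖A‖ = √61 = 7.8102, ‖B‖ = √182 = 13.4907
cos = 89/(√61·√182) = 89/√11102 = 0.8447

0.8447


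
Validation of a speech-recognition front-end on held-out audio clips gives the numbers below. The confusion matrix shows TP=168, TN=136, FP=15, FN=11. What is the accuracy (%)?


Accuracy = (TP+TN)/(TP+TN+FP+FN)
= (168+136)/(330)
= 304/330 = 92.12%

92.12%


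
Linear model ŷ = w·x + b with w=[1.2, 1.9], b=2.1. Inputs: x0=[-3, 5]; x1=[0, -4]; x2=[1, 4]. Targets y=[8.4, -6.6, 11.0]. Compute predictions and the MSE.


ŷ0 = (1.2)·(-3) + (1.9)·(5) + 2.1 = 8.0
ŷ1 = (1.2)·(0) + (1.9)·(-4) + 2.1 = -5.5
ŷ2 = (1.2)·(1) + (1.9)·(4) + 2.1 = 10.9
errors² = [0.16, 1.21, 0.01]
MSE = 1.3800/3 = 0.46

0.46


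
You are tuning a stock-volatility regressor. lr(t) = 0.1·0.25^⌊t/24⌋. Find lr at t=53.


n_drops = ⌊53/24⌋ = 2
lr = 0.1·0.25^2 = 0.1·0.0625 = 0.00625

0.00625


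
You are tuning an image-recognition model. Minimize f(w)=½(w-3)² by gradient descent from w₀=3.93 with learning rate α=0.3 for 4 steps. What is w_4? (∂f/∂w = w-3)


step 1: grad = 3.93-3 = 0.93; w = 3.93 - 0.3·(0.93) = 3.651
step 2: grad = 3.651-3 = 0.651; w = 3.651 - 0.3·(0.651) = 3.4557
step 3: grad = 3.4557-3 = 0.4557; w = 3.4557 - 0.3·(0.4557) = 3.31899
step 4: grad = 3.31899-3 = 0.31899; w = 3.31899 - 0.3·(0.31899) = 3.223293

3.223293


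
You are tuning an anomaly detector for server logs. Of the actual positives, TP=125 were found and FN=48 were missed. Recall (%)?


Recall = TP/(TP+FN)
= 125/(125+48)
= 125/173 = 72.25%

72.25%


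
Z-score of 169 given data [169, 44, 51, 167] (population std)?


μ = 107.75, σ = 60.305
z = (169 - 107.75)/60.305 = 1.0157

1.0157


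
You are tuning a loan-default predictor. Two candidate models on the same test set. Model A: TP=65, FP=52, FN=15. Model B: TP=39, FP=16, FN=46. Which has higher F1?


Model A: P=65/117=0.5556, R=65/80=0.8125, F1=2PR/(P+R)=2TP/(2TP+FP+FN)=130/197=0.6599
Model B: P=39/55=0.7091, R=39/85=0.4588, F1=2PR/(P+R)=2TP/(2TP+FP+FN)=78/140=0.5571
0.6599 > 0.5571 → Model A

Model A


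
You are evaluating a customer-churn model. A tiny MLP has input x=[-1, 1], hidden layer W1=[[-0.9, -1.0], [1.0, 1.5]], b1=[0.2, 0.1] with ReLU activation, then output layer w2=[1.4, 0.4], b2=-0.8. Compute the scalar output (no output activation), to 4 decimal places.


z1[0] = (-0.9)·(-1) + (-1.0)·(1) + 0.2 = 0.1
z1[1] = (1.0)·(-1) + (1.5)·(1) + 0.1 = 0.6
h = ReLU(z1) = [0.1, 0.6]
output = (1.4)·(0.1) + (0.4)·(0.6) - 0.8 = -0.42

-0.42


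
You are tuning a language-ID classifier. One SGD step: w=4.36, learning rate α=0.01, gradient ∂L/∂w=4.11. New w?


w_new = w - α·∇
= 4.36 - 0.01·4.11
= 4.36 - 0.0411
= 4.3189

4.3189


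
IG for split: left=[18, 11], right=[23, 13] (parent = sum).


Parent = [41, 24], H_parent = 0.9501
H_left = 0.9576 (n=29), H_right = 0.9436 (n=36)
H_children = (29/65)·0.9576 + (36/65)·0.9436 = 0.9498
IG = 0.9501 - 0.9498 = 0.0003

0.0003


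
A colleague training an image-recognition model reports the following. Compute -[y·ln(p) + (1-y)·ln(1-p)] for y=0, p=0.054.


BCE = -[y·ln(p) + (1-y)·ln(1-p)]
= -0 - 1·ln(1-0.054)
= -ln(0.946) = 0.0555

0.0555
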